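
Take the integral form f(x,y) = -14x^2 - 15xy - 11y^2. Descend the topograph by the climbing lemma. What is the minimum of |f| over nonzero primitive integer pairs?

translate: b→-13 (≡15 mod 28), so (14,15,11)→(14,-13,10)
flip: (14,-13,10)→(10,13,14)
translate: b→-7 (≡13 mod 20), so (10,13,14)→(10,-7,11)
reduced (well bottom): (10,-7,11) with a≤c, −a<b≤a
well minimum |f| = |-10| = 10 (negative-definite)

10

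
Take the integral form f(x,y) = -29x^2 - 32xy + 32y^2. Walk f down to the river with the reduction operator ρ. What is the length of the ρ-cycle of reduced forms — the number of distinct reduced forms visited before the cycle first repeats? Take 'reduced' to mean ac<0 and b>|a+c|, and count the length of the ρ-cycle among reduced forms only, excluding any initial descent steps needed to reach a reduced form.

D = 4736, ⌊√D⌋ = 68
descent: ρ → (32,32,-29)  [lands on river]
river: ρ → (-29,26,35)
river: ρ → (35,44,-20)
river: ρ → (-20,36,43)
river: ρ → (43,50,-13)
river: ρ → (-13,54,35)
river: ρ → (35,16,-32)
river: ρ → (-32,48,19)
river: ρ → (19,66,-5)
river: ρ → (-5,64,32)
river: ρ → (32,64,-5)
river: ρ → (-5,66,19)
river: ρ → (19,48,-32)
river: ρ → (-32,16,35)
river: ρ → (35,54,-13)
river: ρ → (-13,50,43)
river: ρ → (43,36,-20)
river: ρ → (-20,44,35)
river: ρ → (35,26,-29)
river: ρ → (-29,32,32)
ρ-cycle length = 20 (tail of 1 descent step not counted)

20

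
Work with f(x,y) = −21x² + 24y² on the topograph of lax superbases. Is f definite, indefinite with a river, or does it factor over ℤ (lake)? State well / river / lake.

D = b²−4ac = 0² − 4·(-21)·24 = 2016
D > 0 non-square ⇒ indefinite ⇒ periodic river

river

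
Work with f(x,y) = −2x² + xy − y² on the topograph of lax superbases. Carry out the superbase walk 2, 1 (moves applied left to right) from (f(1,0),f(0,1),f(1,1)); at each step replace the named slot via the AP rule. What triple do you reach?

start (-2,-1,-2) = (f(1,0),f(0,1),f(1,1))
replace slot 2: 2·((-2)+(-2)) − (-1) = -7 → (-2,-7,-2)
replace slot 1: 2·((-7)+(-2)) − (-2) = -16 → (-16,-7,-2)

-16,-7,-2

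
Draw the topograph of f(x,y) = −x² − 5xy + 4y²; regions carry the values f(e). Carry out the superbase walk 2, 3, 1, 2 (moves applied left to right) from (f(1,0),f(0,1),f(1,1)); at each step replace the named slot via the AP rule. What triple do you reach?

start (-1,4,-2) = (f(1,0),f(0,1),f(1,1))
replace slot 2: 2·((-1)+(-2)) − 4 = -10 → (-1,-10,-2)
replace slot 3: 2·((-1)+(-10)) − (-2) = -20 → (-1,-10,-20)
replace slot 1: 2·((-10)+(-20)) − (-1) = -59 → (-59,-10,-20)
replace slot 2: 2·((-59)+(-20)) − (-10) = -148 → (-59,-148,-20)

-59,-148,-20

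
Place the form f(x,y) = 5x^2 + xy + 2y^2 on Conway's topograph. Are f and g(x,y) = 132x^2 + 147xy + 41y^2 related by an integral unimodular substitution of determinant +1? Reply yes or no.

D₁ = -39, D₂ = -39
f: flip: (5,1,2)→(2,-1,5)
f: reduced (well bottom): (2,-1,5) with a≤c, −a<b≤a
g: translate: b→-117 (≡147 mod 264), so (132,147,41)→(132,-117,26)
g: flip: (132,-117,26)→(26,117,132)
g: translate: b→13 (≡117 mod 52), so (26,117,132)→(26,13,2)
g: flip: (26,13,2)→(2,-13,26)
g: translate: b→-1 (≡-13 mod 4), so (2,-13,26)→(2,-1,5)
g: reduced (well bottom): (2,-1,5) with a≤c, −a<b≤a
reduced forms (2, -1, 5) vs (2, -1, 5) ⇒ equivalent

yes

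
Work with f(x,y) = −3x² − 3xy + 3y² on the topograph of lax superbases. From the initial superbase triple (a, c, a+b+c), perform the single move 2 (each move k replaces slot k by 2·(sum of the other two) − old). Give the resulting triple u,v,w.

start (-3,3,-3) = (f(1,0),f(0,1),f(1,1))
replace slot 2: 2·((-3)+(-3)) − 3 = -15 → (-3,-15,-3)

-3,-15,-3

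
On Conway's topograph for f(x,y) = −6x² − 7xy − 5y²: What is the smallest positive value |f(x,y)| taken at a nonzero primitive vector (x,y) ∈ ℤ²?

translate: b→-5 (≡7 mod 12), so (6,7,5)→(6,-5,4)
flip: (6,-5,4)→(4,5,6)
translate: b→-3 (≡5 mod 8), so (4,5,6)→(4,-3,5)
reduced (well bottom): (4,-3,5) with a≤c, −a<b≤a
well minimum |f| = |-4| = 4 (negative-definite)

4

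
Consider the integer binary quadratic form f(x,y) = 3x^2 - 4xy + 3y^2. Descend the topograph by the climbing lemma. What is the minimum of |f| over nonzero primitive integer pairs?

translate: b→2 (≡-4 mod 6), so (3,-4,3)→(3,2,2)
flip: (3,2,2)→(2,-2,3)
translate: b→2 (≡-2 mod 4), so (2,-2,3)→(2,2,3)
reduced (well bottom): (2,2,3) with a≤c, −a<b≤a
well minimum = a = 2

2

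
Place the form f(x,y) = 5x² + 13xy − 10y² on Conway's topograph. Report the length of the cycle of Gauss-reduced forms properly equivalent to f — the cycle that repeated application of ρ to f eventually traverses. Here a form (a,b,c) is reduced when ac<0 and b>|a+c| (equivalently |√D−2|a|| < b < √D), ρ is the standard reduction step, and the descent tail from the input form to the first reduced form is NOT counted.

D = 369, ⌊√D⌋ = 19
river: ρ → (-10,7,8)
river: ρ → (8,9,-9)
river: ρ → (-9,9,8)
river: ρ → (8,7,-10)
river: ρ → (-10,13,5)
river: ρ → (5,17,-4)
river: ρ → (-4,15,9)
river: ρ → (9,3,-10)
river: ρ → (-10,17,2)
river: ρ → (2,19,-1)
river: ρ → (-1,19,2)
river: ρ → (2,17,-10)
river: ρ → (-10,3,9)
river: ρ → (9,15,-4)
river: ρ → (-4,17,5)
river: ρ → (5,13,-10)
ρ-cycle length = 16 (tail of 0 descent steps not counted)

16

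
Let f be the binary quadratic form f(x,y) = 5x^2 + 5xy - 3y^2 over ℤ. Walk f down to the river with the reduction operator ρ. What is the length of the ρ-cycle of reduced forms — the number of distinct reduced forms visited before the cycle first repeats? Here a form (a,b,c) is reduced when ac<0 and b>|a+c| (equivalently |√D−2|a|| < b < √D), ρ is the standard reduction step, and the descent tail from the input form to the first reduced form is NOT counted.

D = 85, ⌊√D⌋ = 9
river: ρ → (-3,7,3)
river: ρ → (3,5,-5)
river: ρ → (-5,5,3)
river: ρ → (3,7,-3)
river: ρ → (-3,5,5)
river: ρ → (5,5,-3)
ρ-cycle length = 6 (tail of 0 descent steps not counted)

6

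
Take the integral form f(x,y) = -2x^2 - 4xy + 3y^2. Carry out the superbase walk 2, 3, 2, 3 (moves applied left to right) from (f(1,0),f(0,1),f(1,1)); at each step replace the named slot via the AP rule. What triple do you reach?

start (-2,3,-3) = (f(1,0),f(0,1),f(1,1))
replace slot 2: 2·((-2)+(-3)) − 3 = -13 → (-2,-13,-3)
replace slot 3: 2·((-2)+(-13)) − (-3) = -27 → (-2,-13,-27)
replace slot 2: 2·((-2)+(-27)) − (-13) = -45 → (-2,-45,-27)
replace slot 3: 2·((-2)+(-45)) − (-27) = -67 → (-2,-45,-67)

-2,-45,-67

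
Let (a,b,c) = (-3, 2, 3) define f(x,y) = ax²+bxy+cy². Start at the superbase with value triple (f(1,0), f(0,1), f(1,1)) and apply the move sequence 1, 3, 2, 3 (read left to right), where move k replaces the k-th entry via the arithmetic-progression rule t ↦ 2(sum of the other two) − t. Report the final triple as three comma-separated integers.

start (-3,3,2) = (f(1,0),f(0,1),f(1,1))
replace slot 1: 2·(3+2) − (-3) = 13 → (13,3,2)
replace slot 3: 2·(13+3) − 2 = 30 → (13,3,30)
replace slot 2: 2·(13+30) − 3 = 83 → (13,83,30)
replace slot 3: 2·(13+83) − 30 = 162 → (13,83,162)

13,83,162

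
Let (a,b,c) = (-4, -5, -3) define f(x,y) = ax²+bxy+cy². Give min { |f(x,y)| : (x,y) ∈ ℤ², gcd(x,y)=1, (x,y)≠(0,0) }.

translate: b→-3 (≡5 mod 8), so (4,5,3)→(4,-3,2)
flip: (4,-3,2)→(2,3,4)
translate: b→-1 (≡3 mod 4), so (2,3,4)→(2,-1,3)
reduced (well bottom): (2,-1,3) with a≤c, −a<b≤a
well minimum |f| = |-2| = 2 (negative-definite)

2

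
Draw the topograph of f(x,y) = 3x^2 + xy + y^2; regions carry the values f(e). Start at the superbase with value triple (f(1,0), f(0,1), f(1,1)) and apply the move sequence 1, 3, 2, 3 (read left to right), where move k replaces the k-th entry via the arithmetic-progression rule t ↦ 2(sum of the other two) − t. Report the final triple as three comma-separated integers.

start (3,1,5) = (f(1,0),f(0,1),f(1,1))
replace slot 1: 2·(1+5) − 3 = 9 → (9,1,5)
replace slot 3: 2·(9+1) − 5 = 15 → (9,1,15)
replace slot 2: 2·(9+15) − 1 = 47 → (9,47,15)
replace slot 3: 2·(9+47) − 15 = 97 → (9,47,97)

9,47,97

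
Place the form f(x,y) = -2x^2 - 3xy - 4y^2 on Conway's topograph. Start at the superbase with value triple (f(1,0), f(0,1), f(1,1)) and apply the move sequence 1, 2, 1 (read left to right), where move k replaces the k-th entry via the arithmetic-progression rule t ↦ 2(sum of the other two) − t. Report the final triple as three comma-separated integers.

start (-2,-4,-9) = (f(1,0),f(0,1),f(1,1))
replace slot 1: 2·((-4)+(-9)) − (-2) = -24 → (-24,-4,-9)
replace slot 2: 2·((-24)+(-9)) − (-4) = -62 → (-24,-62,-9)
replace slot 1: 2·((-62)+(-9)) − (-24) = -118 → (-118,-62,-9)

-118,-62,-9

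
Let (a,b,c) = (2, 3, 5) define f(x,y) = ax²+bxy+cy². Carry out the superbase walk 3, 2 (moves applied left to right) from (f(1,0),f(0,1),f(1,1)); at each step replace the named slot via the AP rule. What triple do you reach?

start (2,5,10) = (f(1,0),f(0,1),f(1,1))
replace slot 3: 2·(2+5) − 10 = 4 → (2,5,4)
replace slot 2: 2·(2+4) − 5 = 7 → (2,7,4)

2,7,4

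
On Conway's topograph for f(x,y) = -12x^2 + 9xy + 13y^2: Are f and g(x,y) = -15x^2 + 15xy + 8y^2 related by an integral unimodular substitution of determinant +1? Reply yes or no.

D₁ = 705, D₂ = 705
river cycle of f (length 14): (13, 17, -8), (-8, 15, 15), (15, 15, -8), (-8, 17, 13), (13, 9, -12), (-12, 15, 10), (10, 25, -2), (-2, 23, 22), (22, 21, -3), (-3, 21, 22), … (4 more)
river cycle of g (length 14): (8, 17, -13), (-13, 9, 12), (12, 15, -10), (-10, 25, 2), (2, 23, -22), (-22, 21, 3), (3, 21, -22), (-22, 23, 2), (2, 25, -10), (-10, 15, 12), … (4 more)
cycles differ ⇒ inequivalent

no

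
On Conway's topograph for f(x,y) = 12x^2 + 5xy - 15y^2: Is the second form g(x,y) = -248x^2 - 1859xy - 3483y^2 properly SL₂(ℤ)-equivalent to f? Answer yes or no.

D₁ = 745, D₂ = 745
river cycle of f (length 18): (-15, 25, 2), (2, 27, -2), (-2, 25, 15), (15, 5, -12), (-12, 19, 8), (8, 13, -18), (-18, 23, 3), (3, 25, -10), (-10, 15, 13), (13, 11, -12), … (8 more)
river cycle of g (length 18): (-15, 25, 2), (2, 27, -2), (-2, 25, 15), (15, 5, -12), (-12, 19, 8), (8, 13, -18), (-18, 23, 3), (3, 25, -10), (-10, 15, 13), (13, 11, -12), … (8 more)
cycles coincide ⇒ equivalent

yes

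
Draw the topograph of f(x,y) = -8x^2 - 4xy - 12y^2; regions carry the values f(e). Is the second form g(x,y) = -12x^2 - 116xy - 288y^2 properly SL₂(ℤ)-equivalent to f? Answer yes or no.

D₁ = -368, D₂ = -368
f is negative-definite; reduce −f:
−f: reduced (well bottom): (8,4,12) with a≤c, −a<b≤a
flip sign back: reduced form of f is (-8,-4,-12)
g is negative-definite; reduce −g:
−g: translate: b→-4 (≡116 mod 24), so (12,116,288)→(12,-4,8)
−g: flip: (12,-4,8)→(8,4,12)
−g: reduced (well bottom): (8,4,12) with a≤c, −a<b≤a
flip sign back: reduced form of g is (-8,-4,-12)
reduced forms (-8, -4, -12) vs (-8, -4, -12) ⇒ equivalent

yes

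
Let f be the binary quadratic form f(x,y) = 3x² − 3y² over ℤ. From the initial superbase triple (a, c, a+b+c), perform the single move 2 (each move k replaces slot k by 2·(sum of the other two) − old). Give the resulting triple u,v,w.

start (3,-3,0) = (f(1,0),f(0,1),f(1,1))
replace slot 2: 2·(3+0) − (-3) = 9 → (3,9,0)

3,9,0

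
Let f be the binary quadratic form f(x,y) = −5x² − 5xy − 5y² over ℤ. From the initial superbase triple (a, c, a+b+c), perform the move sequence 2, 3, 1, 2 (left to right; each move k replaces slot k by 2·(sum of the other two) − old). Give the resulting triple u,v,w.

start (-5,-5,-15) = (f(1,0),f(0,1),f(1,1))
replace slot 2: 2·((-5)+(-15)) − (-5) = -35 → (-5,-35,-15)
replace slot 3: 2·((-5)+(-35)) − (-15) = -65 → (-5,-35,-65)
replace slot 1: 2·((-35)+(-65)) − (-5) = -195 → (-195,-35,-65)
replace slot 2: 2·((-195)+(-65)) − (-35) = -485 → (-195,-485,-65)

-195,-485,-65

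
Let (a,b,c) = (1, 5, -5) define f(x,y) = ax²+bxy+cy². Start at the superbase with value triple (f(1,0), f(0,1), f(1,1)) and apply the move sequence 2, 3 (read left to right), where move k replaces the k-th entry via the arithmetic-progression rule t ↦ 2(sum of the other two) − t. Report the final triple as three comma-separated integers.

start (1,-5,1) = (f(1,0),f(0,1),f(1,1))
replace slot 2: 2·(1+1) − (-5) = 9 → (1,9,1)
replace slot 3: 2·(1+9) − 1 = 19 → (1,9,19)

1,9,19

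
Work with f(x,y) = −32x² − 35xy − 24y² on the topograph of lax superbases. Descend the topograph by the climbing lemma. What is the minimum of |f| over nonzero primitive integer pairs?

translate: b→-29 (≡35 mod 64), so (32,35,24)→(32,-29,21)
flip: (32,-29,21)→(21,29,32)
translate: b→-13 (≡29 mod 42), so (21,29,32)→(21,-13,24)
reduced (well bottom): (21,-13,24) with a≤c, −a<b≤a
well minimum |f| = |-21| = 21 (negative-definite)

21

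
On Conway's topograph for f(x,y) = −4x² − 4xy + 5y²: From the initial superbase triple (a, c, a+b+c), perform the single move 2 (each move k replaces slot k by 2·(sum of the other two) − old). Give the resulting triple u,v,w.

start (-4,5,-3) = (f(1,0),f(0,1),f(1,1))
replace slot 2: 2·((-4)+(-3)) − 5 = -19 → (-4,-19,-3)

-4,-19,-3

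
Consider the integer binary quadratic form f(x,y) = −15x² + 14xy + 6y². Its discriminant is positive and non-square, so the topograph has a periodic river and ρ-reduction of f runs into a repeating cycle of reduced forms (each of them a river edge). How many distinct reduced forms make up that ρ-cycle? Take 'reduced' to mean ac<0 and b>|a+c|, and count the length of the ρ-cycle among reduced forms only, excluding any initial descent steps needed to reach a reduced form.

D = 556, ⌊√D⌋ = 23
river: ρ → (6,22,-3)
river: ρ → (-3,20,13)
river: ρ → (13,6,-10)
river: ρ → (-10,14,9)
river: ρ → (9,22,-2)
river: ρ → (-2,22,9)
river: ρ → (9,14,-10)
river: ρ → (-10,6,13)
river: ρ → (13,20,-3)
river: ρ → (-3,22,6)
river: ρ → (6,14,-15)
river: ρ → (-15,16,5)
river: ρ → (5,14,-18)
river: ρ → (-18,22,1)
river: ρ → (1,22,-18)
river: ρ → (-18,14,5)
river: ρ → (5,16,-15)
river: ρ → (-15,14,6)
ρ-cycle length = 18 (tail of 0 descent steps not counted)

18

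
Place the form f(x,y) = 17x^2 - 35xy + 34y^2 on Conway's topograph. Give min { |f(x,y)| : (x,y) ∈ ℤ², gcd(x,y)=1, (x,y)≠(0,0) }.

translate: b→-1 (≡-35 mod 34), so (17,-35,34)→(17,-1,16)
flip: (17,-1,16)→(16,1,17)
reduced (well bottom): (16,1,17) with a≤c, −a<b≤a
well minimum = a = 16

16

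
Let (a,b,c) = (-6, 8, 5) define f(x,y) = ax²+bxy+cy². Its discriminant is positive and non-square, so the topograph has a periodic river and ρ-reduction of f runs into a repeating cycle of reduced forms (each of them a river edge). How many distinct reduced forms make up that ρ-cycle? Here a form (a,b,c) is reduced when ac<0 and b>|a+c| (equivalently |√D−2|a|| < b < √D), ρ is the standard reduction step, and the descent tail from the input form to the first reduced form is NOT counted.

D = 184, ⌊√D⌋ = 13
river: ρ → (5,12,-2)
river: ρ → (-2,12,5)
river: ρ → (5,8,-6)
river: ρ → (-6,4,7)
river: ρ → (7,10,-3)
river: ρ → (-3,8,10)
river: ρ → (10,12,-1)
river: ρ → (-1,12,10)
river: ρ → (10,8,-3)
river: ρ → (-3,10,7)
river: ρ → (7,4,-6)
river: ρ → (-6,8,5)
ρ-cycle length = 12 (tail of 0 descent steps not counted)

12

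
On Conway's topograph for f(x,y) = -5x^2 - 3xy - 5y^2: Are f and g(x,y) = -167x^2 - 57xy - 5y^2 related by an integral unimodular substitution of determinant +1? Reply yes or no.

D₁ = -91, D₂ = -91
f is negative-definite; reduce −f:
−f: reduced (well bottom): (5,3,5) with a≤c, −a<b≤a
flip sign back: reduced form of f is (-5,-3,-5)
g is negative-definite; reduce −g:
−g: flip: (167,57,5)→(5,-57,167)
−g: translate: b→3 (≡-57 mod 10), so (5,-57,167)→(5,3,5)
−g: reduced (well bottom): (5,3,5) with a≤c, −a<b≤a
flip sign back: reduced form of g is (-5,-3,-5)
reduced forms (-5, -3, -5) vs (-5, -3, -5) ⇒ equivalent

yes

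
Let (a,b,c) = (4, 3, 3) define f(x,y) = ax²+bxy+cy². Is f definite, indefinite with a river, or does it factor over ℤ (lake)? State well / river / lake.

D = b²−4ac = 3² − 4·4·3 = -39
D < 0 ⇒ definite ⇒ every region one sign ⇒ single well

well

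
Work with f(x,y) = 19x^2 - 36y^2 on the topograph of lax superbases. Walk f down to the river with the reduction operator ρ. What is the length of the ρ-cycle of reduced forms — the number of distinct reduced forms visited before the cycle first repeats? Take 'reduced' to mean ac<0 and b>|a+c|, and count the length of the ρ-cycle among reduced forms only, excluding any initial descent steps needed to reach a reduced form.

D = 2736, ⌊√D⌋ = 52
descent: ρ → (-36,0,19)
descent: ρ → (19,38,-17)  [lands on river]
river: ρ → (-17,30,27)
river: ρ → (27,24,-20)
river: ρ → (-20,16,31)
river: ρ → (31,46,-5)
river: ρ → (-5,44,40)
river: ρ → (40,36,-9)
river: ρ → (-9,36,40)
river: ρ → (40,44,-5)
river: ρ → (-5,46,31)
river: ρ → (31,16,-20)
river: ρ → (-20,24,27)
river: ρ → (27,30,-17)
river: ρ → (-17,38,19)
ρ-cycle length = 14 (tail of 2 descent steps not counted)

14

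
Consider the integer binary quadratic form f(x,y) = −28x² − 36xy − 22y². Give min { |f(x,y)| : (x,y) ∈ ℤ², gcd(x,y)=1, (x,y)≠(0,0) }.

translate: b→-20 (≡36 mod 56), so (28,36,22)→(28,-20,14)
flip: (28,-20,14)→(14,20,28)
translate: b→-8 (≡20 mod 28), so (14,20,28)→(14,-8,22)
reduced (well bottom): (14,-8,22) with a≤c, −a<b≤a
well minimum |f| = |-14| = 14 (negative-definite)

14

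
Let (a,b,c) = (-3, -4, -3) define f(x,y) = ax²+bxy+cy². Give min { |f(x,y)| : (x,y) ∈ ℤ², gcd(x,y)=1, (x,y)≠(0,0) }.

translate: b→-2 (≡4 mod 6), so (3,4,3)→(3,-2,2)
flip: (3,-2,2)→(2,2,3)
reduced (well bottom): (2,2,3) with a≤c, −a<b≤a
well minimum |f| = |-2| = 2 (negative-definite)

2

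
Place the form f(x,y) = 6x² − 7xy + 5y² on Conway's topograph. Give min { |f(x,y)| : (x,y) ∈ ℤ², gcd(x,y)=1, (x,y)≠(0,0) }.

translate: b→5 (≡-7 mod 12), so (6,-7,5)→(6,5,4)
flip: (6,5,4)→(4,-5,6)
translate: b→3 (≡-5 mod 8), so (4,-5,6)→(4,3,5)
reduced (well bottom): (4,3,5) with a≤c, −a<b≤a
well minimum = a = 4

4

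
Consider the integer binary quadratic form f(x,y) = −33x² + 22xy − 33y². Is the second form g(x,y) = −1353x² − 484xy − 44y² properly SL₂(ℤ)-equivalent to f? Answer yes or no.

D₁ = -3872, D₂ = -3872
f is negative-definite; reduce −f:
−f: flip: (33,-22,33)→(33,22,33)
−f: reduced (well bottom): (33,22,33) with a≤c, −a<b≤a
flip sign back: reduced form of f is (-33,-22,-33)
g is negative-definite; reduce −g:
−g: flip: (1353,484,44)→(44,-484,1353)
−g: translate: b→44 (≡-484 mod 88), so (44,-484,1353)→(44,44,33)
−g: flip: (44,44,33)→(33,-44,44)
−g: translate: b→22 (≡-44 mod 66), so (33,-44,44)→(33,22,33)
−g: reduced (well bottom): (33,22,33) with a≤c, −a<b≤a
flip sign back: reduced form of g is (-33,-22,-33)
reduced forms (-33, -22, -33) vs (-33, -22, -33) ⇒ equivalent

yes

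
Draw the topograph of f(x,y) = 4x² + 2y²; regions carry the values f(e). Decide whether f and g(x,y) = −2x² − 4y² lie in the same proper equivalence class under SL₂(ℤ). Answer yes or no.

D₁ = -32, D₂ = -32
f: flip: (4,0,2)→(2,0,4)
f: reduced (well bottom): (2,0,4) with a≤c, −a<b≤a
g is negative-definite; reduce −g:
−g: reduced (well bottom): (2,0,4) with a≤c, −a<b≤a
flip sign back: reduced form of g is (-2,0,-4)
reduced forms (2, 0, 4) vs (-2, 0, -4) ⇒ inequivalent

no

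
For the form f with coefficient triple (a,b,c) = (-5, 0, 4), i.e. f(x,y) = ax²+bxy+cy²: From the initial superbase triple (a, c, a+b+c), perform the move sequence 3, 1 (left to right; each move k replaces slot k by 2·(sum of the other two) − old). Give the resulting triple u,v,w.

start (-5,4,-1) = (f(1,0),f(0,1),f(1,1))
replace slot 3: 2·((-5)+4) − (-1) = -1 → (-5,4,-1)
replace slot 1: 2·(4+(-1)) − (-5) = 11 → (11,4,-1)

11,4,-1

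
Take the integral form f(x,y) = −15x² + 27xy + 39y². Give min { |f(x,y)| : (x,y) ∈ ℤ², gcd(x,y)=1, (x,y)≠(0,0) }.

river: ρ → (39,51,-3)
river: ρ → (-3,51,39)
river: ρ → (39,27,-15)
river: ρ → (-15,33,33)
river: ρ → (33,33,-15)
river: ρ → (-15,27,39)
closes: descent 0, river 6
min |a| on river = 3

3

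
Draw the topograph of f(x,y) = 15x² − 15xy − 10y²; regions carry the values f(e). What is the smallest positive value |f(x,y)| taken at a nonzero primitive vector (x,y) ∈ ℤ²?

descent: ρ → (-10,15,15)  [lands on river]
river: ρ → (15,15,-10)
river: ρ → (-10,25,5)
river: ρ → (5,25,-10)
closes: descent 1, river 4
min |a| on river = 5

5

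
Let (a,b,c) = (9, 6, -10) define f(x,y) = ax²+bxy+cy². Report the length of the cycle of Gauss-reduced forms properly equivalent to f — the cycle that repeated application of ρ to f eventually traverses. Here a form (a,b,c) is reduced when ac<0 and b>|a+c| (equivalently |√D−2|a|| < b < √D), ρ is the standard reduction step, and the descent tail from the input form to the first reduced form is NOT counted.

D = 396, ⌊√D⌋ = 19
river: ρ → (-10,14,5)
river: ρ → (5,16,-7)
river: ρ → (-7,12,9)
river: ρ → (9,6,-10)
ρ-cycle length = 4 (tail of 0 descent steps not counted)

4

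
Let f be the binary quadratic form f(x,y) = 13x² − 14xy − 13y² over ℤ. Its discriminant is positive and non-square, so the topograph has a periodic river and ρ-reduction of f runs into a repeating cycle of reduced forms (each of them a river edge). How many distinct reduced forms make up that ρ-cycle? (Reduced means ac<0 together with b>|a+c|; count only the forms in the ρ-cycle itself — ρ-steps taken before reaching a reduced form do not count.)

D = 872, ⌊√D⌋ = 29
descent: ρ → (-13,14,13)  [lands on river]
river: ρ → (13,12,-14)
river: ρ → (-14,16,11)
river: ρ → (11,28,-2)
river: ρ → (-2,28,11)
river: ρ → (11,16,-14)
river: ρ → (-14,12,13)
river: ρ → (13,14,-13)
river: ρ → (-13,12,14)
river: ρ → (14,16,-11)
river: ρ → (-11,28,2)
river: ρ → (2,28,-11)
river: ρ → (-11,16,14)
river: ρ → (14,12,-13)
ρ-cycle length = 14 (tail of 1 descent step not counted)

14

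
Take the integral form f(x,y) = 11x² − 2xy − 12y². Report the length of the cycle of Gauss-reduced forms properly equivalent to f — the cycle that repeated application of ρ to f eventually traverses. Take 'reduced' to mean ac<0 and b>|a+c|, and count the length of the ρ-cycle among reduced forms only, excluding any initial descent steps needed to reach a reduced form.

D = 532, ⌊√D⌋ = 23
descent: ρ → (-12,2,11)  [lands on river]
river: ρ → (11,20,-3)
river: ρ → (-3,22,4)
river: ρ → (4,18,-13)
river: ρ → (-13,8,9)
river: ρ → (9,10,-12)
river: ρ → (-12,14,7)
river: ρ → (7,14,-12)
river: ρ → (-12,10,9)
river: ρ → (9,8,-13)
river: ρ → (-13,18,4)
river: ρ → (4,22,-3)
river: ρ → (-3,20,11)
river: ρ → (11,2,-12)
river: ρ → (-12,22,1)
river: ρ → (1,22,-12)
ρ-cycle length = 16 (tail of 1 descent step not counted)

16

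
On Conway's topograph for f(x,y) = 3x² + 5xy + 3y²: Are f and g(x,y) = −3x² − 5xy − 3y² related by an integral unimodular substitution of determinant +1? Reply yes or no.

D₁ = -11, D₂ = -11
f: translate: b→-1 (≡5 mod 6), so (3,5,3)→(3,-1,1)
f: flip: (3,-1,1)→(1,1,3)
f: reduced (well bottom): (1,1,3) with a≤c, −a<b≤a
g is negative-definite; reduce −g:
−g: translate: b→-1 (≡5 mod 6), so (3,5,3)→(3,-1,1)
−g: flip: (3,-1,1)→(1,1,3)
−g: reduced (well bottom): (1,1,3) with a≤c, −a<b≤a
flip sign back: reduced form of g is (-1,-1,-3)
reduced forms (1, 1, 3) vs (-1, -1, -3) ⇒ inequivalent

no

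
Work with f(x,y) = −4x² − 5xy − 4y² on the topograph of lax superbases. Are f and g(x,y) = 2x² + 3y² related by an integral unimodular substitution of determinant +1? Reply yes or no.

D₁ = -39, D₂ = -24
discriminants differ ⇒ not SL₂(ℤ)-equivalent

no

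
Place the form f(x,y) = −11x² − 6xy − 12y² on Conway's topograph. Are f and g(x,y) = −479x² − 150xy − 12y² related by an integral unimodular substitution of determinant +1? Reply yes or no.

D₁ = -492, D₂ = -492
f is negative-definite; reduce −f:
−f: reduced (well bottom): (11,6,12) with a≤c, −a<b≤a
flip sign back: reduced form of f is (-11,-6,-12)
g is negative-definite; reduce −g:
−g: flip: (479,150,12)→(12,-150,479)
−g: translate: b→-6 (≡-150 mod 24), so (12,-150,479)→(12,-6,11)
−g: flip: (12,-6,11)→(11,6,12)
−g: reduced (well bottom): (11,6,12) with a≤c, −a<b≤a
flip sign back: reduced form of g is (-11,-6,-12)
reduced forms (-11, -6, -12) vs (-11, -6, -12) ⇒ equivalent

yes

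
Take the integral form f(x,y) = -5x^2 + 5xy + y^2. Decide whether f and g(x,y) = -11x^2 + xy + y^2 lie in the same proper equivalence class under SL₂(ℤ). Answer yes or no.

D₁ = 45, D₂ = 45
river cycle of f (length 2): (1, 5, -5), (-5, 5, 1)
river cycle of g (length 2): (1, 5, -5), (-5, 5, 1)
cycles coincide ⇒ equivalent

yes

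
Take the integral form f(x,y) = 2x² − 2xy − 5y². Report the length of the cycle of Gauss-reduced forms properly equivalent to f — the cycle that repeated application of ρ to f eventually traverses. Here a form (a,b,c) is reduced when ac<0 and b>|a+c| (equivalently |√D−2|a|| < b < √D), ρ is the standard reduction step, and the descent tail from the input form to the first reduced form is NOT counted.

D = 44, ⌊√D⌋ = 6
descent: ρ → (-5,2,2)
descent: ρ → (2,6,-1)  [lands on river]
river: ρ → (-1,6,2)
ρ-cycle length = 2 (tail of 2 descent steps not counted)

2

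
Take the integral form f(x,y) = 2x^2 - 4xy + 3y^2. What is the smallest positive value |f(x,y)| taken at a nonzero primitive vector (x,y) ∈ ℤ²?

translate: b→0 (≡-4 mod 4), so (2,-4,3)→(2,0,1)
flip: (2,0,1)→(1,0,2)
reduced (well bottom): (1,0,2) with a≤c, −a<b≤a
well minimum = a = 1

1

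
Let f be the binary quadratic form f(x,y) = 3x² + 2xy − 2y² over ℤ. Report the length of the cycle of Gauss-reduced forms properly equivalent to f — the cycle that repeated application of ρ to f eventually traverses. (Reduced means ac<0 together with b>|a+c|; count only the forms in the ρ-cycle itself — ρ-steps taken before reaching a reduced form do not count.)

D = 28, ⌊√D⌋ = 5
river: ρ → (-2,2,3)
river: ρ → (3,4,-1)
river: ρ → (-1,4,3)
river: ρ → (3,2,-2)
ρ-cycle length = 4 (tail of 0 descent steps not counted)

4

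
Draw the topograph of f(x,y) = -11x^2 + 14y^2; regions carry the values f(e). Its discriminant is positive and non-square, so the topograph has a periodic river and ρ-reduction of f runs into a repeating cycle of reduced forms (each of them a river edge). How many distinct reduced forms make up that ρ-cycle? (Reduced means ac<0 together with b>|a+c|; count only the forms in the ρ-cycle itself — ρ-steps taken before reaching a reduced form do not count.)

D = 616, ⌊√D⌋ = 24
descent: ρ → (14,0,-11)
descent: ρ → (-11,22,3)  [lands on river]
river: ρ → (3,20,-18)
river: ρ → (-18,16,5)
river: ρ → (5,24,-2)
river: ρ → (-2,24,5)
river: ρ → (5,16,-18)
river: ρ → (-18,20,3)
river: ρ → (3,22,-11)
ρ-cycle length = 8 (tail of 2 descent steps not counted)

8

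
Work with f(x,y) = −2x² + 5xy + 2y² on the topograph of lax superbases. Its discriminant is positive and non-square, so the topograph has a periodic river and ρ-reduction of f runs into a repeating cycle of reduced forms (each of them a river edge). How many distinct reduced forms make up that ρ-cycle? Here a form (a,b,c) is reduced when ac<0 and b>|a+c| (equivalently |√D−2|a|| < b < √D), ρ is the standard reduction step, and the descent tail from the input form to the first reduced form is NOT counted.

D = 41, ⌊√D⌋ = 6
river: ρ → (2,3,-4)
river: ρ → (-4,5,1)
river: ρ → (1,5,-4)
river: ρ → (-4,3,2)
river: ρ → (2,5,-2)
river: ρ → (-2,3,4)
river: ρ → (4,5,-1)
river: ρ → (-1,5,4)
river: ρ → (4,3,-2)
river: ρ → (-2,5,2)
ρ-cycle length = 10 (tail of 0 descent steps not counted)

10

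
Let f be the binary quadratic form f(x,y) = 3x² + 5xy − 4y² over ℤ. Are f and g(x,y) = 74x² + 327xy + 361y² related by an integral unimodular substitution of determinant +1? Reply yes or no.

D₁ = 73, D₂ = 73
river cycle of f (length 18): (-4, 3, 4), (4, 5, -3), (-3, 7, 2), (2, 5, -6), (-6, 7, 1), (1, 7, -6), (-6, 5, 2), (2, 7, -3), (-3, 5, 4), (4, 3, -4), … (8 more)
river cycle of g (length 18): (3, 5, -4), (-4, 3, 4), (4, 5, -3), (-3, 7, 2), (2, 5, -6), (-6, 7, 1), (1, 7, -6), (-6, 5, 2), (2, 7, -3), (-3, 5, 4), … (8 more)
cycles coincide ⇒ equivalent

yes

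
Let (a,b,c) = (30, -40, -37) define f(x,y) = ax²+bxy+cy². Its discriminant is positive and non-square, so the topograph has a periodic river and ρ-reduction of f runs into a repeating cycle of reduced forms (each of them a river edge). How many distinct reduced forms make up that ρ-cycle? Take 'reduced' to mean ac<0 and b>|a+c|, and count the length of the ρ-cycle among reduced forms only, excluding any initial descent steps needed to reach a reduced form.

D = 6040, ⌊√D⌋ = 77
descent: ρ → (-37,40,30)  [lands on river]
river: ρ → (30,20,-47)
river: ρ → (-47,74,3)
river: ρ → (3,76,-22)
river: ρ → (-22,56,33)
river: ρ → (33,76,-2)
river: ρ → (-2,76,33)
river: ρ → (33,56,-22)
river: ρ → (-22,76,3)
river: ρ → (3,74,-47)
river: ρ → (-47,20,30)
river: ρ → (30,40,-37)
river: ρ → (-37,34,33)
river: ρ → (33,32,-38)
river: ρ → (-38,44,27)
river: ρ → (27,64,-18)
river: ρ → (-18,44,57)
river: ρ → (57,70,-5)
river: ρ → (-5,70,57)
river: ρ → (57,44,-18)
river: ρ → (-18,64,27)
river: ρ → (27,44,-38)
river: ρ → (-38,32,33)
river: ρ → (33,34,-37)
ρ-cycle length = 24 (tail of 1 descent step not counted)

24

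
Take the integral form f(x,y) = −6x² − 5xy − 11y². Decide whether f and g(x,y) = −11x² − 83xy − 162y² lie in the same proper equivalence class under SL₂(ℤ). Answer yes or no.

D₁ = -239, D₂ = -239
f is negative-definite; reduce −f:
−f: reduced (well bottom): (6,5,11) with a≤c, −a<b≤a
flip sign back: reduced form of f is (-6,-5,-11)
g is negative-definite; reduce −g:
−g: translate: b→-5 (≡83 mod 22), so (11,83,162)→(11,-5,6)
−g: flip: (11,-5,6)→(6,5,11)
−g: reduced (well bottom): (6,5,11) with a≤c, −a<b≤a
flip sign back: reduced form of g is (-6,-5,-11)
reduced forms (-6, -5, -11) vs (-6, -5, -11) ⇒ equivalent

yes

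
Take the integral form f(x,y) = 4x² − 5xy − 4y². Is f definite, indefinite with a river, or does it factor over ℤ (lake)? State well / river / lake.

D = b²−4ac = (-5)² − 4·4·(-4) = 89
D > 0 non-square ⇒ indefinite ⇒ periodic river

river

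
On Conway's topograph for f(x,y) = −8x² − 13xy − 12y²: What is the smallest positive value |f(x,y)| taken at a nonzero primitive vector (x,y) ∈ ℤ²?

translate: b→-3 (≡13 mod 16), so (8,13,12)→(8,-3,7)
flip: (8,-3,7)→(7,3,8)
reduced (well bottom): (7,3,8) with a≤c, −a<b≤a
well minimum |f| = |-7| = 7 (negative-definite)

7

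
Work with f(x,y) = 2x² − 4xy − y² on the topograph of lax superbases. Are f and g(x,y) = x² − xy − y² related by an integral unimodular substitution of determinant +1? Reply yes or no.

D₁ = 24, D₂ = 5
discriminants differ ⇒ not SL₂(ℤ)-equivalent

no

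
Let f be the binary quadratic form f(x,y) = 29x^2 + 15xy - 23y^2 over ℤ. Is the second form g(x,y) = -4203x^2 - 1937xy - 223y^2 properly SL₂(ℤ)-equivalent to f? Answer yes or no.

D₁ = 2893, D₂ = 2893
river cycle of f (length 24): (-23, 31, 21), (21, 53, -1), (-1, 53, 21), (21, 31, -23), (-23, 15, 29), (29, 43, -9), (-9, 47, 19), (19, 29, -27), (-27, 25, 21), (21, 17, -31), … (14 more)
river cycle of g (length 24): (-23, 31, 21), (21, 53, -1), (-1, 53, 21), (21, 31, -23), (-23, 15, 29), (29, 43, -9), (-9, 47, 19), (19, 29, -27), (-27, 25, 21), (21, 17, -31), … (14 more)
cycles coincide ⇒ equivalent

yes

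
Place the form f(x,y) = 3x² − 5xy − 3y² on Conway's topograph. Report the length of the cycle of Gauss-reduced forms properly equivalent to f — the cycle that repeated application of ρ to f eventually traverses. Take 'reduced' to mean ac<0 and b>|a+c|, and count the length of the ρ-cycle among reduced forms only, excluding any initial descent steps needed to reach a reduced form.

D = 61, ⌊√D⌋ = 7
descent: ρ → (-3,5,3)  [lands on river]
river: ρ → (3,7,-1)
river: ρ → (-1,7,3)
river: ρ → (3,5,-3)
river: ρ → (-3,7,1)
river: ρ → (1,7,-3)
ρ-cycle length = 6 (tail of 1 descent step not counted)

6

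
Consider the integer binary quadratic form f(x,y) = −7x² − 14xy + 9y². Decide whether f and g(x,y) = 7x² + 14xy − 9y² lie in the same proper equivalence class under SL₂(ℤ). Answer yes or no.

D₁ = 448, D₂ = 448
river cycle of f (length 6): (9, 14, -7), (-7, 14, 9), (9, 4, -12), (-12, 20, 1), (1, 20, -12), (-12, 4, 9)
river cycle of g (length 6): (-9, 4, 12), (12, 20, -1), (-1, 20, 12), (12, 4, -9), (-9, 14, 7), (7, 14, -9)
cycles differ ⇒ inequivalent

no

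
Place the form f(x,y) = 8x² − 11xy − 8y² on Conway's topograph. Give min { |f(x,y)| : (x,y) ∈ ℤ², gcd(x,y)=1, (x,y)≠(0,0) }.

descent: ρ → (-8,11,8)  [lands on river]
river: ρ → (8,5,-11)
river: ρ → (-11,17,2)
river: ρ → (2,19,-2)
river: ρ → (-2,17,11)
river: ρ → (11,5,-8)
closes: descent 1, river 6
min |a| on river = 2

2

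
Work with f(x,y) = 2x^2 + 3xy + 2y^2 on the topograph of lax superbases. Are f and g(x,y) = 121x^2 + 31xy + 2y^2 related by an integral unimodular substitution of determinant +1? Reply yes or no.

D₁ = -7, D₂ = -7
f: translate: b→-1 (≡3 mod 4), so (2,3,2)→(2,-1,1)
f: flip: (2,-1,1)→(1,1,2)
f: reduced (well bottom): (1,1,2) with a≤c, −a<b≤a
g: flip: (121,31,2)→(2,-31,121)
g: translate: b→1 (≡-31 mod 4), so (2,-31,121)→(2,1,1)
g: flip: (2,1,1)→(1,-1,2)
g: translate: b→1 (≡-1 mod 2), so (1,-1,2)→(1,1,2)
g: reduced (well bottom): (1,1,2) with a≤c, −a<b≤a
reduced forms (1, 1, 2) vs (1, 1, 2) ⇒ equivalent

yes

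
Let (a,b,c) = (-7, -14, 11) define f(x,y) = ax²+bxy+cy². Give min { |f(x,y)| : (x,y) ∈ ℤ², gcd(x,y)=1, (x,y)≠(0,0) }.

descent: ρ → (11,14,-7)  [lands on river]
river: ρ → (-7,14,11)
river: ρ → (11,8,-10)
river: ρ → (-10,12,9)
river: ρ → (9,6,-13)
river: ρ → (-13,20,2)
river: ρ → (2,20,-13)
river: ρ → (-13,6,9)
river: ρ → (9,12,-10)
river: ρ → (-10,8,11)
closes: descent 1, river 10
min |a| on river = 2

2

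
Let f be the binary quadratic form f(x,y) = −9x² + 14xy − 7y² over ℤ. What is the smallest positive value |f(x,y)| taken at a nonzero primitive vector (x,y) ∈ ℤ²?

translate: b→4 (≡-14 mod 18), so (9,-14,7)→(9,4,2)
flip: (9,4,2)→(2,-4,9)
translate: b→0 (≡-4 mod 4), so (2,-4,9)→(2,0,7)
reduced (well bottom): (2,0,7) with a≤c, −a<b≤a
well minimum |f| = |-2| = 2 (negative-definite)

2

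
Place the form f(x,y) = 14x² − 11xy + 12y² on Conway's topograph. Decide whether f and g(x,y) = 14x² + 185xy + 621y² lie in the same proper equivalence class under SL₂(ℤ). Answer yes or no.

D₁ = -551, D₂ = -551
f: flip: (14,-11,12)→(12,11,14)
f: reduced (well bottom): (12,11,14) with a≤c, −a<b≤a
g: translate: b→-11 (≡185 mod 28), so (14,185,621)→(14,-11,12)
g: flip: (14,-11,12)→(12,11,14)
g: reduced (well bottom): (12,11,14) with a≤c, −a<b≤a
reduced forms (12, 11, 14) vs (12, 11, 14) ⇒ equivalent

yes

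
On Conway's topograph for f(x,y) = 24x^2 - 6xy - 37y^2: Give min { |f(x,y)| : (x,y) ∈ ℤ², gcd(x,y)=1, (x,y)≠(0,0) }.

descent: ρ → (-37,6,24)
descent: ρ → (24,42,-19)  [lands on river]
river: ρ → (-19,34,32)
river: ρ → (32,30,-21)
river: ρ → (-21,54,8)
river: ρ → (8,58,-7)
river: ρ → (-7,54,24)
closes: descent 2, river 6
min |a| on river = 7

7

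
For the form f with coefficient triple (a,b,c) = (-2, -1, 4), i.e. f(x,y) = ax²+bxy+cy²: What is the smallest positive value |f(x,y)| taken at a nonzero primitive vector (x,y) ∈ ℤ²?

descent: ρ → (4,1,-2)
descent: ρ → (-2,3,3)  [lands on river]
river: ρ → (3,3,-2)
river: ρ → (-2,5,1)
river: ρ → (1,5,-2)
closes: descent 2, river 4
min |a| on river = 1

1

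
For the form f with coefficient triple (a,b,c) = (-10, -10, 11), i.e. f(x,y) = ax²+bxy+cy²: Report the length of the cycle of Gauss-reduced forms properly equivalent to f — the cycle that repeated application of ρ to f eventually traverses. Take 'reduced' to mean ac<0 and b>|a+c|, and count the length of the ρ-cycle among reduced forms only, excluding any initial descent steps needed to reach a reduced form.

D = 540, ⌊√D⌋ = 23
descent: ρ → (11,10,-10)  [lands on river]
river: ρ → (-10,10,11)
river: ρ → (11,12,-9)
river: ρ → (-9,6,14)
river: ρ → (14,22,-1)
river: ρ → (-1,22,14)
river: ρ → (14,6,-9)
river: ρ → (-9,12,11)
ρ-cycle length = 8 (tail of 1 descent step not counted)

8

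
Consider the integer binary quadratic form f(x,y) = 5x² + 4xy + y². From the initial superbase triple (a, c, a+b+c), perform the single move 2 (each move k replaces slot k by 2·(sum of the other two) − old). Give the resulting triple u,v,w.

start (5,1,10) = (f(1,0),f(0,1),f(1,1))
replace slot 2: 2·(5+10) − 1 = 29 → (5,29,10)

5,29,10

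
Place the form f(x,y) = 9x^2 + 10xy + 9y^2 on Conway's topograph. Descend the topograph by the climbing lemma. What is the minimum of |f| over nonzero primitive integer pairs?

translate: b→-8 (≡10 mod 18), so (9,10,9)→(9,-8,8)
flip: (9,-8,8)→(8,8,9)
reduced (well bottom): (8,8,9) with a≤c, −a<b≤a
well minimum = a = 8

8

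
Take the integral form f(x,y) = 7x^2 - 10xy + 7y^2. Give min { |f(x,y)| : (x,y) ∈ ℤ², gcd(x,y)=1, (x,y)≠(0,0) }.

translate: b→4 (≡-10 mod 14), so (7,-10,7)→(7,4,4)
flip: (7,4,4)→(4,-4,7)
translate: b→4 (≡-4 mod 8), so (4,-4,7)→(4,4,7)
reduced (well bottom): (4,4,7) with a≤c, −a<b≤a
well minimum = a = 4

4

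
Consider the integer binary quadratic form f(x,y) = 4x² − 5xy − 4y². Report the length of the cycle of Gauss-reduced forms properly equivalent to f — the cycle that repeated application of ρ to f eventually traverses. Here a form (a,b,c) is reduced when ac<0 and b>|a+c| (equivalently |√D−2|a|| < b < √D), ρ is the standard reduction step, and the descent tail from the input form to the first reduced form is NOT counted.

D = 89, ⌊√D⌋ = 9
descent: ρ → (-4,5,4)  [lands on river]
river: ρ → (4,3,-5)
river: ρ → (-5,7,2)
river: ρ → (2,9,-1)
river: ρ → (-1,9,2)
river: ρ → (2,7,-5)
river: ρ → (-5,3,4)
river: ρ → (4,5,-4)
river: ρ → (-4,3,5)
river: ρ → (5,7,-2)
river: ρ → (-2,9,1)
river: ρ → (1,9,-2)
river: ρ → (-2,7,5)
river: ρ → (5,3,-4)
ρ-cycle length = 14 (tail of 1 descent step not counted)

14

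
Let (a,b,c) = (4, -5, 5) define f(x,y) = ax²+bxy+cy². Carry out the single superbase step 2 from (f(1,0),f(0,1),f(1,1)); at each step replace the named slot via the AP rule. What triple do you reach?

start (4,5,4) = (f(1,0),f(0,1),f(1,1))
replace slot 2: 2·(4+4) − 5 = 11 → (4,11,4)

4,11,4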